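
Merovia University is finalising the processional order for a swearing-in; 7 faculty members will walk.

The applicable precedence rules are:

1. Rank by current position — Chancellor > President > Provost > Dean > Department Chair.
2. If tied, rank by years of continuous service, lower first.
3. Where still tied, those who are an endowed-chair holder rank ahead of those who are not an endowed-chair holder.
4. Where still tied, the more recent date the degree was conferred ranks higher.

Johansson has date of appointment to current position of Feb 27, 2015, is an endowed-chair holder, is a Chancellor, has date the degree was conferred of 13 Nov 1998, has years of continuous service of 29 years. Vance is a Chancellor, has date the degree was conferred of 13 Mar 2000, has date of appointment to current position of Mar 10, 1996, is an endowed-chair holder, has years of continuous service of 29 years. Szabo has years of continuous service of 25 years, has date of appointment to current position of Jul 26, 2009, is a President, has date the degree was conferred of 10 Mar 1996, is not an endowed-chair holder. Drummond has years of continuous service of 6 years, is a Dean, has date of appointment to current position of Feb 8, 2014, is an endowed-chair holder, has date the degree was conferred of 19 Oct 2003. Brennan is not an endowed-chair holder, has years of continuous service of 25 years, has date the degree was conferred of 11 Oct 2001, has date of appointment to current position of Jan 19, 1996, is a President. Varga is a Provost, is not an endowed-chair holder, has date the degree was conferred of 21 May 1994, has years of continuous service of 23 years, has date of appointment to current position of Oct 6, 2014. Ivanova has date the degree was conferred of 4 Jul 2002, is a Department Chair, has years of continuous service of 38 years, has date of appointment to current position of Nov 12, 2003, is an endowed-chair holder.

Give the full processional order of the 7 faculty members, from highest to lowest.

Vance, Johansson, Brennan, Szabo, Varga, Drummond, Ivanova

By current position: Vance and Johansson (Chancellor); then Brennan and Szabo (President); then Varga (Provost); then Drummond (Dean); then Ivanova (Department Chair).
Vance and Johansson both have years of continuous service 29 years, so the next rule applies.
Vance and Johansson are each an endowed-chair holder, so the next rule applies.
Among Vance and Johansson, by date the degree was conferred (later first): Vance (13 Mar 2000) before Johansson (13 Nov 1998).
Brennan and Szabo both have years of continuous service 25 years, so the next rule applies.
Brennan and Szabo are each not an endowed-chair holder, so the next rule applies.
Among Brennan and Szabo, by date the degree was conferred (later first): Brennan (11 Oct 2001) before Szabo (10 Mar 1996).
Full order: Vance, Johansson, Brennan, Szabo, Varga, Drummond, Ivanova.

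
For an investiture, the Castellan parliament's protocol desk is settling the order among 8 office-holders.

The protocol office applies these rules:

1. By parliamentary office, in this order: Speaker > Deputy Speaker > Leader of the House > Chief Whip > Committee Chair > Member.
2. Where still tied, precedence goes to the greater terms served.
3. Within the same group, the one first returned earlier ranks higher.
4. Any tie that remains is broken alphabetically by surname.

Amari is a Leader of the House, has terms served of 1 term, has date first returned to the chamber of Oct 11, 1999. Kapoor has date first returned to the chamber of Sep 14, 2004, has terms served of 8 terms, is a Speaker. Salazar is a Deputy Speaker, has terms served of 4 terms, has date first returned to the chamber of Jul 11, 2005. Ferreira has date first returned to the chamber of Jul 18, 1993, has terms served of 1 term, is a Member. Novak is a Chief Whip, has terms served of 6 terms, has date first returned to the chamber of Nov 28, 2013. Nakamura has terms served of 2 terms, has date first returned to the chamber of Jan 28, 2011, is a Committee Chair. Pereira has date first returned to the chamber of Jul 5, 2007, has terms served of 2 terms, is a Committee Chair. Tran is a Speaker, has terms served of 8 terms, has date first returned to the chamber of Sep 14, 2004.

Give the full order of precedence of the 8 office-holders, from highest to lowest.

By parliamentary office: Kapoor and Tran (Speaker); then Salazar (Deputy Speaker); then Amari (Leader of the House); then Novak (Chief Whip); then Pereira and Nakamura (Committee Chair); then Ferreira (Member).
Kapoor and Tran both have terms served 8 terms, so the next rule applies.
Kapoor and Tran both have date first returned to the chamber Sep 14, 2004, so the next rule applies.
Among Kapoor and Tran, alphabetically by surname: Kapoor before Tran.
Pereira and Nakamura both have terms served 2 terms, so the next rule applies.
Among Pereira and Nakamura, by date first returned to the chamber (earlier first): Pereira (Jul 5, 2007) before Nakamura (Jan 28, 2011).
Full order: Kapoor, Tran, Salazar, Amari, Novak, Pereira, Nakamura, Ferreira.

Kapoor, Tran, Salazar, Amari, Novak, Pereira, Nakamura, Ferreira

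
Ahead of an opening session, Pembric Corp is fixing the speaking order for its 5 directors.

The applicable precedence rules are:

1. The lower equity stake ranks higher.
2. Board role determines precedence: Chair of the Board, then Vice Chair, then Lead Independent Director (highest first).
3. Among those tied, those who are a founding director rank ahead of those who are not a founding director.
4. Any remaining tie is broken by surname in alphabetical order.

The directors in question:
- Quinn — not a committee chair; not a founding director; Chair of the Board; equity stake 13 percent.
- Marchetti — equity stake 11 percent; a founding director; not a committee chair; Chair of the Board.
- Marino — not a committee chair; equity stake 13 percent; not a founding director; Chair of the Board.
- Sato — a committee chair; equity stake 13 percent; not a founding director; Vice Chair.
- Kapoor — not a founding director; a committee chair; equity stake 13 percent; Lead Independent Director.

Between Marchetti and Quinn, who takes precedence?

By equity stake (lower first): Marchetti (11 percent); then Marino, Quinn, Sato and Kapoor (each 13 percent).
Among Marino, Quinn, Sato and Kapoor, by board role: Marino and Quinn (Chair of the Board) before Sato (Vice Chair) before Kapoor (Lead Independent Director).
Marino and Quinn are each not a founding director, so the next rule applies.
Among Marino and Quinn, alphabetically by surname: Marino before Quinn.
So Marchetti takes precedence.

Marchetti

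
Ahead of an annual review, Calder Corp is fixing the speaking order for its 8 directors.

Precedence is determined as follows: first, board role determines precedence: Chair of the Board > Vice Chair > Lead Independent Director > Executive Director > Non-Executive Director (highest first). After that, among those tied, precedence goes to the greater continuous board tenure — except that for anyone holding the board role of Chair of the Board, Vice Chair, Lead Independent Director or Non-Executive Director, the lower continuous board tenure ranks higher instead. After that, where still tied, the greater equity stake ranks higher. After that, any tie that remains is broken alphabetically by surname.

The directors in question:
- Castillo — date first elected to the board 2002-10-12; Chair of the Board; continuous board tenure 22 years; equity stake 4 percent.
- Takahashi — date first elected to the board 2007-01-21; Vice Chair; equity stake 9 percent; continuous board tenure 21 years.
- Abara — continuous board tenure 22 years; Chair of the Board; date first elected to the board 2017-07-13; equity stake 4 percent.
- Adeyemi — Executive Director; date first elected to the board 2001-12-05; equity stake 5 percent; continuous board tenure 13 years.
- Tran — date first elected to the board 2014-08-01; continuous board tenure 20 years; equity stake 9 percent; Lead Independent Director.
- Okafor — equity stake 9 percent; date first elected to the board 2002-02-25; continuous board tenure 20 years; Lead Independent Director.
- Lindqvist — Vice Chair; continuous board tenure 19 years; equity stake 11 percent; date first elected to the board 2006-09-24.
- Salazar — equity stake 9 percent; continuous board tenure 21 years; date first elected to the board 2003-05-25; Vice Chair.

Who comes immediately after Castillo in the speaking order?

By board role: Abara and Castillo (Chair of the Board); then Lindqvist, Salazar and Takahashi (Vice Chair); then Okafor and Tran (Lead Independent Director); then Adeyemi (Executive Director).
Abara and Castillo both have continuous board tenure 22 years, so the next rule applies.
Abara and Castillo both have equity stake 4 percent, so the next rule applies.
Among Abara and Castillo, alphabetically by surname: Abara before Castillo.
Among Lindqvist, Salazar and Takahashi, by continuous board tenure (lower first) (reversed rule for this group): Lindqvist (19 years) before Salazar and Takahashi (21 years).
Salazar and Takahashi both have equity stake 9 percent, so the next rule applies.
Among Salazar and Takahashi, alphabetically by surname: Salazar before Takahashi.
Okafor and Tran both have continuous board tenure 20 years, so the next rule applies.
Okafor and Tran both have equity stake 9 percent, so the next rule applies.
Among Okafor and Tran, alphabetically by surname: Okafor before Tran.
Order: Abara, Castillo, Lindqvist, Salazar, Takahashi, Okafor, Tran, Adeyemi.

Lindqvist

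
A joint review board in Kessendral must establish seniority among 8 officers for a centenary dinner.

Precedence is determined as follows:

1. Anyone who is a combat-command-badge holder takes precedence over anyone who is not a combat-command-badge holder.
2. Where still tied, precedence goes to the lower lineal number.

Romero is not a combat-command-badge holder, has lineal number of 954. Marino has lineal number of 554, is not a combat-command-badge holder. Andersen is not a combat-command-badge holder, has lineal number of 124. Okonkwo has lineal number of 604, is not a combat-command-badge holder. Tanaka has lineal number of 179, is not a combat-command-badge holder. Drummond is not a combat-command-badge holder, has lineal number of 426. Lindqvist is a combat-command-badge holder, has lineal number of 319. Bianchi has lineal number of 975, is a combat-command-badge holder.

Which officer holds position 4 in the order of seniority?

By the first rule: Lindqvist and Bianchi (both a combat-command-badge holder); then Andersen, Tanaka, Drummond, Marino, Okonkwo and Romero (each not a combat-command-badge holder).
Among Lindqvist and Bianchi, by lineal number (lower first): Lindqvist (319) before Bianchi (975).
Among Andersen, Tanaka, Drummond, Marino, Okonkwo and Romero, by lineal number (lower first): Andersen (124) before Tanaka (179) before Drummond (426) before Marino (554) before Okonkwo (604) before Romero (954).
Order: Lindqvist, Bianchi, Andersen, Tanaka, Drummond, Marino, Okonkwo, Romero.

Tanaka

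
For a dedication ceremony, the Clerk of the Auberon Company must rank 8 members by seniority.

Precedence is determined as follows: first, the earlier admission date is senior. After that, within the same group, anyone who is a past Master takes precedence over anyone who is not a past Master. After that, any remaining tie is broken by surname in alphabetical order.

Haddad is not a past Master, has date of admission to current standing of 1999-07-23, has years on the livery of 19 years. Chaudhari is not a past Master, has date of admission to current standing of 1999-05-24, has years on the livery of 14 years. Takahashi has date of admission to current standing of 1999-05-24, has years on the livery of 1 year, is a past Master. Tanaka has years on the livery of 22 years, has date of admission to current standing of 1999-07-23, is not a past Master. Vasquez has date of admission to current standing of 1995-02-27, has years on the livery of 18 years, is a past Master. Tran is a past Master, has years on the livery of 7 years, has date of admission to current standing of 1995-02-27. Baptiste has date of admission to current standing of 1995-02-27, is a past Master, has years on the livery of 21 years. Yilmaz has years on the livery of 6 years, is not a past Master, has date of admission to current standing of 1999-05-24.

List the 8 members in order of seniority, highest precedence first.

By date of admission to current standing (earlier first): Baptiste, Tran and Vasquez (each 1995-02-27); then Takahashi, Chaudhari and Yilmaz (each 1999-05-24); then Haddad and Tanaka (both 1999-07-23).
Baptiste, Tran and Vasquez are each a past Master, so the next rule applies.
Among Baptiste, Tran and Vasquez, alphabetically by surname: Baptiste before Tran before Vasquez.
Among Takahashi, Chaudhari and Yilmaz, a past Master before not a past Master: Takahashi (a past Master) before Chaudhari and Yilmaz (not a past Master).
Among Chaudhari and Yilmaz, alphabetically by surname: Chaudhari before Yilmaz.
Haddad and Tanaka are each not a past Master, so the next rule applies.
Among Haddad and Tanaka, alphabetically by surname: Haddad before Tanaka.
Full order: Baptiste, Tran, Vasquez, Takahashi, Chaudhari, Yilmaz, Haddad, Tanaka.

Baptiste, Tran, Vasquez, Takahashi, Chaudhari, Yilmaz, Haddad, Tanaka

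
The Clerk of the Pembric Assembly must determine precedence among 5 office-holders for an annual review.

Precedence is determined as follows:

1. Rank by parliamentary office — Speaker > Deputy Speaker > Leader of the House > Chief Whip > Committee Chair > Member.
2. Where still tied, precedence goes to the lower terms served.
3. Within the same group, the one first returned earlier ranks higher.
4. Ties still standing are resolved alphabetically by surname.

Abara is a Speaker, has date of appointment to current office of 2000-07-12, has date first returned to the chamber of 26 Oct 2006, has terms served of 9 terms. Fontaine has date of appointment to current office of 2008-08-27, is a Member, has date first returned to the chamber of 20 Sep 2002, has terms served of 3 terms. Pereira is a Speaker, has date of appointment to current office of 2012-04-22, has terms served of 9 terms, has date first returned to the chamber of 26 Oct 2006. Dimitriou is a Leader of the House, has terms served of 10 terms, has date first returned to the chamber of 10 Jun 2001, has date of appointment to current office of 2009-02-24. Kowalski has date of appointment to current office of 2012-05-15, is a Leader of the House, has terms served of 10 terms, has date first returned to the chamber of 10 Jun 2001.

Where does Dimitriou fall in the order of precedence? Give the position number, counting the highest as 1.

3

By parliamentary office: Abara and Pereira (Speaker); then Dimitriou and Kowalski (Leader of the House); then Fontaine (Member).
Abara and Pereira both have terms served 9 terms, so the next rule applies.
Abara and Pereira both have date first returned to the chamber 26 Oct 2006, so the next rule applies.
Among Abara and Pereira, alphabetically by surname: Abara before Pereira.
Dimitriou and Kowalski both have terms served 10 terms, so the next rule applies.
Dimitriou and Kowalski both have date first returned to the chamber 10 Jun 2001, so the next rule applies.
Among Dimitriou and Kowalski, alphabetically by surname: Dimitriou before Kowalski.
Order: Abara, Pereira, Dimitriou, Kowalski, Fontaine. So position 3.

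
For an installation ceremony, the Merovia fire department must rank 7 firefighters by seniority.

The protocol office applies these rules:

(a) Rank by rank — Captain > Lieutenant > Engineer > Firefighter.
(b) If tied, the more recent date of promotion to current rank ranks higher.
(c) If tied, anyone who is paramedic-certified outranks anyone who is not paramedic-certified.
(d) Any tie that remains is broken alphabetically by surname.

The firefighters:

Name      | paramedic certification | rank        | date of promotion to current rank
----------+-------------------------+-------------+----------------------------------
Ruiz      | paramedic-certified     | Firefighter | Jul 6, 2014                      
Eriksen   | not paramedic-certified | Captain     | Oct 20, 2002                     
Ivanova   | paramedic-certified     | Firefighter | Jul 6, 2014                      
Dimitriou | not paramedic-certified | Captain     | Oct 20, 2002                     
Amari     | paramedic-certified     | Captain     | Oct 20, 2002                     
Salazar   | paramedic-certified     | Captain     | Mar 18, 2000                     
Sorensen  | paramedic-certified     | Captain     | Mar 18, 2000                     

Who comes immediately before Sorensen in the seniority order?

By rank: Amari, Dimitriou, Eriksen, Salazar and Sorensen (Captain); then Ivanova and Ruiz (Firefighter).
Among Amari, Dimitriou, Eriksen, Salazar and Sorensen, by date of promotion to current rank (later first): Amari, Dimitriou and Eriksen (Oct 20, 2002) before Salazar and Sorensen (Mar 18, 2000).
Among Amari, Dimitriou and Eriksen, paramedic-certified before not paramedic-certified: Amari (paramedic-certified) before Dimitriou and Eriksen (not paramedic-certified).
Among Dimitriou and Eriksen, alphabetically by surname: Dimitriou before Eriksen.
Salazar and Sorensen are each paramedic-certified, so the next rule applies.
Among Salazar and Sorensen, alphabetically by surname: Salazar before Sorensen.
Ivanova and Ruiz both have date of promotion to current rank Jul 6, 2014, so the next rule applies.
Ivanova and Ruiz are each paramedic-certified, so the next rule applies.
Among Ivanova and Ruiz, alphabetically by surname: Ivanova before Ruiz.
Order: Amari, Dimitriou, Eriksen, Salazar, Sorensen, Ivanova, Ruiz.

Salazar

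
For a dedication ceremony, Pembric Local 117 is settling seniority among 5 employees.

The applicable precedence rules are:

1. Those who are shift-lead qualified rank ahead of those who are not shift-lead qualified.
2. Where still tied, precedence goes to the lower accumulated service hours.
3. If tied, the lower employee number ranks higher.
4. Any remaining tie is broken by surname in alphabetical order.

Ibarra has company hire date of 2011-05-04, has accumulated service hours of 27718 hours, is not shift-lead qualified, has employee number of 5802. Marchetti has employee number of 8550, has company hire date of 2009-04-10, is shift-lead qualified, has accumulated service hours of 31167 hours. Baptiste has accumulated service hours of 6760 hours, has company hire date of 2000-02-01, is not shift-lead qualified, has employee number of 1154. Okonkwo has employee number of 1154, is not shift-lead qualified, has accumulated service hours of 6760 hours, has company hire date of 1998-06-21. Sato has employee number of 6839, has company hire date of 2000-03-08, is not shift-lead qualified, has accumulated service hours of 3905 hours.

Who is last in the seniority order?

Ibarra

By the first rule: Marchetti (shift-lead qualified); then Sato, Baptiste, Okonkwo and Ibarra (each not shift-lead qualified).
Among Sato, Baptiste, Okonkwo and Ibarra, by accumulated service hours (lower first): Sato (3905 hours) before Baptiste and Okonkwo (6760 hours) before Ibarra (27718 hours).
Baptiste and Okonkwo both have employee number 1154, so the next rule applies.
Among Baptiste and Okonkwo, alphabetically by surname: Baptiste before Okonkwo.
Order: Marchetti, Sato, Baptiste, Okonkwo, Ibarra.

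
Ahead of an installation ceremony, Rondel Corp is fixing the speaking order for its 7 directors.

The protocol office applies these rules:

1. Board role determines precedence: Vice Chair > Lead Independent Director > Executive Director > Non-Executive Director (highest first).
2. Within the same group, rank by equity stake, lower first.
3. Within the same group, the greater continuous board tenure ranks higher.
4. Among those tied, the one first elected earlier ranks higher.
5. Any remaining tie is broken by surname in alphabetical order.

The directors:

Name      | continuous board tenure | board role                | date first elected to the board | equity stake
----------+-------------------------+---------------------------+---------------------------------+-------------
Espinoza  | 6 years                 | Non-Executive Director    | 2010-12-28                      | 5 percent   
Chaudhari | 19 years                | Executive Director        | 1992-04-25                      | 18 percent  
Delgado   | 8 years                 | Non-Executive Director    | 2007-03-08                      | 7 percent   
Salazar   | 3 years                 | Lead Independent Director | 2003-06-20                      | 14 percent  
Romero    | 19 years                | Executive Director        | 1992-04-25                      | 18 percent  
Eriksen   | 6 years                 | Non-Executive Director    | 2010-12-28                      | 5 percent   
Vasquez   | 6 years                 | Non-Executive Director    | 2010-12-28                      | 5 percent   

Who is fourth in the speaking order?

By board role: Salazar (Lead Independent Director); then Chaudhari and Romero (Executive Director); then Eriksen, Espinoza, Vasquez and Delgado (Non-Executive Director).
Chaudhari and Romero both have equity stake 18 percent, so the next rule applies.
Chaudhari and Romero both have continuous board tenure 19 years, so the next rule applies.
Chaudhari and Romero both have date first elected to the board 1992-04-25, so the next rule applies.
Among Chaudhari and Romero, alphabetically by surname: Chaudhari before Romero.
Among Eriksen, Espinoza, Vasquez and Delgado, by equity stake (lower first): Eriksen, Espinoza and Vasquez (5 percent) before Delgado (7 percent).
Eriksen, Espinoza and Vasquez all have continuous board tenure 6 years, so the next rule applies.
Eriksen, Espinoza and Vasquez all have date first elected to the board 2010-12-28, so the next rule applies.
Among Eriksen, Espinoza and Vasquez, alphabetically by surname: Eriksen before Espinoza before Vasquez.
Order: Salazar, Chaudhari, Romero, Eriksen, Espinoza, Vasquez, Delgado.

Eriksen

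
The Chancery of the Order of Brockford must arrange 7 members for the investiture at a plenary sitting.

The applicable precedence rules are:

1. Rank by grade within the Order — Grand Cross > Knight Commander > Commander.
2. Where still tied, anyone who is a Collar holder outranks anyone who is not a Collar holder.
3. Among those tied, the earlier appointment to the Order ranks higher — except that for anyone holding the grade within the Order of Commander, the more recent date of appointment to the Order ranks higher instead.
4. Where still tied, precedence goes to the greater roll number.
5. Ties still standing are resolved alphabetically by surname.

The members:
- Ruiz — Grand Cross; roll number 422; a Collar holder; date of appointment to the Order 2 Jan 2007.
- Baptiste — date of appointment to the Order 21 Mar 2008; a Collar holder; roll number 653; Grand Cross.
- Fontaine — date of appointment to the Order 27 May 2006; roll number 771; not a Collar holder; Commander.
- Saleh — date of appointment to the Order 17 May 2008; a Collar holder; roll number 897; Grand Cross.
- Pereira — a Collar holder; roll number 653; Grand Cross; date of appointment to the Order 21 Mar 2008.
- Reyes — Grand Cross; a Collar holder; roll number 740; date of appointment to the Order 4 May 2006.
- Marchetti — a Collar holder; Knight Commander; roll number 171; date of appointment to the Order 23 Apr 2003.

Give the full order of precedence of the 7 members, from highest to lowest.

By grade within the Order: Reyes, Ruiz, Baptiste, Pereira and Saleh (Grand Cross); then Marchetti (Knight Commander); then Fontaine (Commander).
Reyes, Ruiz, Baptiste, Pereira and Saleh are each a Collar holder, so the next rule applies.
Among Reyes, Ruiz, Baptiste, Pereira and Saleh, by date of appointment to the Order (earlier first): Reyes (4 May 2006) before Ruiz (2 Jan 2007) before Baptiste and Pereira (21 Mar 2008) before Saleh (17 May 2008).
Baptiste and Pereira both have roll number 653, so the next rule applies.
Among Baptiste and Pereira, alphabetically by surname: Baptiste before Pereira.
Full order: Reyes, Ruiz, Baptiste, Pereira, Saleh, Marchetti, Fontaine.

Reyes, Ruiz, Baptiste, Pereira, Saleh, Marchetti, Fontaine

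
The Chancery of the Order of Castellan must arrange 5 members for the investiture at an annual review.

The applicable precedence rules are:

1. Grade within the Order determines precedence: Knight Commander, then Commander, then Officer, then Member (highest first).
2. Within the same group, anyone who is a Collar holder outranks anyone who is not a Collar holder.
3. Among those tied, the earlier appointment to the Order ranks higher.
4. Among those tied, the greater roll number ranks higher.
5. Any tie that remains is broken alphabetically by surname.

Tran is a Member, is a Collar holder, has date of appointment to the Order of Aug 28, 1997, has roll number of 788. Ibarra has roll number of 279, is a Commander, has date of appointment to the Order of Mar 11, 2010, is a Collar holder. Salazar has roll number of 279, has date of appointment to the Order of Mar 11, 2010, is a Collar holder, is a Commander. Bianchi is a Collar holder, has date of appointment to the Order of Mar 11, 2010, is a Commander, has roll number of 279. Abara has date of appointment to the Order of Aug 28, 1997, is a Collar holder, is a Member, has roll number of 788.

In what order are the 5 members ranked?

By grade within the Order: Bianchi, Ibarra and Salazar (Commander); then Abara and Tran (Member).
Bianchi, Ibarra and Salazar are each a Collar holder, so the next rule applies.
Bianchi, Ibarra and Salazar all have date of appointment to the Order Mar 11, 2010, so the next rule applies.
Bianchi, Ibarra and Salazar all have roll number 279, so the next rule applies.
Among Bianchi, Ibarra and Salazar, alphabetically by surname: Bianchi before Ibarra before Salazar.
Abara and Tran are each a Collar holder, so the next rule applies.
Abara and Tran both have date of appointment to the Order Aug 28, 1997, so the next rule applies.
Abara and Tran both have roll number 788, so the next rule applies.
Among Abara and Tran, alphabetically by surname: Abara before Tran.
Full order: Bianchi, Ibarra, Salazar, Abara, Tran.

Bianchi, Ibarra, Salazar, Abara, Tran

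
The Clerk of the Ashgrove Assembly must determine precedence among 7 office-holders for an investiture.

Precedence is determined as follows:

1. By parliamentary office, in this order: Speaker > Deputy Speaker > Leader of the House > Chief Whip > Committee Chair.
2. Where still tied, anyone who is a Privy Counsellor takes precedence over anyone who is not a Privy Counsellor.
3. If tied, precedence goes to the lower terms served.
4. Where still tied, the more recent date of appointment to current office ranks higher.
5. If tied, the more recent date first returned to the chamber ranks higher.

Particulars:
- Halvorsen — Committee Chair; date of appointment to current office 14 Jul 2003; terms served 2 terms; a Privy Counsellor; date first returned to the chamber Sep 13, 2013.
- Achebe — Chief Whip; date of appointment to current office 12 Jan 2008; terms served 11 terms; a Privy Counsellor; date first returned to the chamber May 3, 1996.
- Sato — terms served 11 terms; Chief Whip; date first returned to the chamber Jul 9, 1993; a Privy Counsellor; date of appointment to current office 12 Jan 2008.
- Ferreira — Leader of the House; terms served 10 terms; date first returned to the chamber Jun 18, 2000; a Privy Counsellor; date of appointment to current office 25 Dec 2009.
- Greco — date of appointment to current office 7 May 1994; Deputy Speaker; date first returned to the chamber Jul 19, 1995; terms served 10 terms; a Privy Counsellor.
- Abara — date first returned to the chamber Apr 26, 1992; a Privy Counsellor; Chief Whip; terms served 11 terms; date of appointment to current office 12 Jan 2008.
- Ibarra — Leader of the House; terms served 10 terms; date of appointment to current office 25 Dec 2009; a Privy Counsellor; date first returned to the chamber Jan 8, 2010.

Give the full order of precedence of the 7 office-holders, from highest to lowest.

By parliamentary office: Greco (Deputy Speaker); then Ibarra and Ferreira (Leader of the House); then Achebe, Sato and Abara (Chief Whip); then Halvorsen (Committee Chair).
Ibarra and Ferreira are each a Privy Counsellor, so the next rule applies.
Ibarra and Ferreira both have terms served 10 terms, so the next rule applies.
Ibarra and Ferreira both have date of appointment to current office 25 Dec 2009, so the next rule applies.
Among Ibarra and Ferreira, by date first returned to the chamber (later first): Ibarra (Jan 8, 2010) before Ferreira (Jun 18, 2000).
Achebe, Sato and Abara are each a Privy Counsellor, so the next rule applies.
Achebe, Sato and Abara all have terms served 11 terms, so the next rule applies.
Achebe, Sato and Abara all have date of appointment to current office 12 Jan 2008, so the next rule applies.
Among Achebe, Sato and Abara, by date first returned to the chamber (later first): Achebe (May 3, 1996) before Sato (Jul 9, 1993) before Abara (Apr 26, 1992).
Full order: Greco, Ibarra, Ferreira, Achebe, Sato, Abara, Halvorsen.

Greco, Ibarra, Ferreira, Achebe, Sato, Abara, Halvorsen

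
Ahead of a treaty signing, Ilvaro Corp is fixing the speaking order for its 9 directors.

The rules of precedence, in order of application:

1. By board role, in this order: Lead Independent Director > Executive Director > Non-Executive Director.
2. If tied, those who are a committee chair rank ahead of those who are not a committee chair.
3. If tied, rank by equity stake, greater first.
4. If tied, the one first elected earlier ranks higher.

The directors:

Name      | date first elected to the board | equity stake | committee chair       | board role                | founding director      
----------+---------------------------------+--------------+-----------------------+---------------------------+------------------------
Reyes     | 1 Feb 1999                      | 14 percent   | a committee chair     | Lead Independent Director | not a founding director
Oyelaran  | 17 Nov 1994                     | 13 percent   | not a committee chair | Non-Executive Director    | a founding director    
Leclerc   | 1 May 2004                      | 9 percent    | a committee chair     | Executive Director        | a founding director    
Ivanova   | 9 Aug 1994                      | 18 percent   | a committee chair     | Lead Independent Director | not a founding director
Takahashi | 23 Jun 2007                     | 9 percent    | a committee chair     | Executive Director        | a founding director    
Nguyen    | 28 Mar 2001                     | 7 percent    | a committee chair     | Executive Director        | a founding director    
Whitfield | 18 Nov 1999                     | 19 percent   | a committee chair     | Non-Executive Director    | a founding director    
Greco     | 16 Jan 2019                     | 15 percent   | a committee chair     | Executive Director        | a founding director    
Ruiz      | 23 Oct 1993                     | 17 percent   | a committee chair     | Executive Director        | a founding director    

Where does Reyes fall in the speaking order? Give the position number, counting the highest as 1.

By board role: Ivanova and Reyes (Lead Independent Director); then Ruiz, Greco, Leclerc, Takahashi and Nguyen (Executive Director); then Whitfield and Oyelaran (Non-Executive Director).
Ivanova and Reyes are each a committee chair, so the next rule applies.
Among Ivanova and Reyes, by equity stake (higher first): Ivanova (18 percent) before Reyes (14 percent).
Ruiz, Greco, Leclerc, Takahashi and Nguyen are each a committee chair, so the next rule applies.
Among Ruiz, Greco, Leclerc, Takahashi and Nguyen, by equity stake (higher first): Ruiz (17 percent) before Greco (15 percent) before Leclerc and Takahashi (9 percent) before Nguyen (7 percent).
Among Leclerc and Takahashi, by date first elected to the board (earlier first): Leclerc (1 May 2004) before Takahashi (23 Jun 2007).
Among Whitfield and Oyelaran, a committee chair before not a committee chair: Whitfield (a committee chair) before Oyelaran (not a committee chair).
Order: Ivanova, Reyes, Ruiz, Greco, Leclerc, Takahashi, Nguyen, Whitfield, Oyelaran. So position 2.

2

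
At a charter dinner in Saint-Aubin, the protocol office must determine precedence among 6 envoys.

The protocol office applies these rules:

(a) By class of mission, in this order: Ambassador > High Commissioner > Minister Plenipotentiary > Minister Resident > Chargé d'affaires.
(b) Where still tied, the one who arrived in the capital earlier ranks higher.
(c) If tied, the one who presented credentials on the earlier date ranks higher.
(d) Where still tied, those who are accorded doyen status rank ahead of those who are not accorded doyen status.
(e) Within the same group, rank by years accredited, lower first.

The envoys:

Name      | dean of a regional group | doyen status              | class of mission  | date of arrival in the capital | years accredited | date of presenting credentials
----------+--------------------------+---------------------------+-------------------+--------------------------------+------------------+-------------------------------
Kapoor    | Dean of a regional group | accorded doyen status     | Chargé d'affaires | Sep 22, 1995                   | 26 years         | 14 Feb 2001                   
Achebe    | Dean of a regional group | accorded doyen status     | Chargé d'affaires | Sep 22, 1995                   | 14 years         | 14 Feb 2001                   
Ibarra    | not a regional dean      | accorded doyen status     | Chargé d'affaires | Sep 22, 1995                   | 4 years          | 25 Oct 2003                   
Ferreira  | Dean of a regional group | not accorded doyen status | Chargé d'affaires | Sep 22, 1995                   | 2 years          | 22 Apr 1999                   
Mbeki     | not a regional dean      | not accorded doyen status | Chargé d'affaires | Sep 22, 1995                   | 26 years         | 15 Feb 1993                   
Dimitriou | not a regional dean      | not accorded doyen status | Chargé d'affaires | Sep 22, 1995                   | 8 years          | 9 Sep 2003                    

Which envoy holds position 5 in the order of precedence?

Dimitriou

By class of mission: Mbeki, Ferreira, Achebe, Kapoor, Dimitriou and Ibarra (Chargé d'affaires).
Mbeki, Ferreira, Achebe, Kapoor, Dimitriou and Ibarra all have date of arrival in the capital Sep 22, 1995, so the next rule applies.
Among Mbeki, Ferreira, Achebe, Kapoor, Dimitriou and Ibarra, by date of presenting credentials (earlier first): Mbeki (15 Feb 1993) before Ferreira (22 Apr 1999) before Achebe and Kapoor (14 Feb 2001) before Dimitriou (9 Sep 2003) before Ibarra (25 Oct 2003).
Achebe and Kapoor are each accorded doyen status, so the next rule applies.
Among Achebe and Kapoor, by years accredited (lower first): Achebe (14 years) before Kapoor (26 years).
Order: Mbeki, Ferreira, Achebe, Kapoor, Dimitriou, Ibarra.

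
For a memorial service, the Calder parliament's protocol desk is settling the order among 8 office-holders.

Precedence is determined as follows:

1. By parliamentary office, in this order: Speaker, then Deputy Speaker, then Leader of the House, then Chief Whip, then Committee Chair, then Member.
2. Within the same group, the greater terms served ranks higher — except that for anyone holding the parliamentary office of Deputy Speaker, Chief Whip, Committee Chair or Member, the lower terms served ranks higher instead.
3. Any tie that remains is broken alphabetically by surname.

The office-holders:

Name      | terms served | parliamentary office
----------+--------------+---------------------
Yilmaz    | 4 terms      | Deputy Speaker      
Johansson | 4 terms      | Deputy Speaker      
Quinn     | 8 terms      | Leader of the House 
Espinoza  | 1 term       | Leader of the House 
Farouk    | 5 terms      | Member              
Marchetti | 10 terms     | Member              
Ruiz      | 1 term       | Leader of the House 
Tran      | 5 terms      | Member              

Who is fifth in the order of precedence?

Ruiz

By parliamentary office: Johansson and Yilmaz (Deputy Speaker); then Quinn, Espinoza and Ruiz (Leader of the House); then Farouk, Tran and Marchetti (Member).
Johansson and Yilmaz both have terms served 4 terms, so the next rule applies.
Among Johansson and Yilmaz, alphabetically by surname: Johansson before Yilmaz.
Among Quinn, Espinoza and Ruiz, by terms served (higher first): Quinn (8 terms) before Espinoza and Ruiz (1 term).
Among Espinoza and Ruiz, alphabetically by surname: Espinoza before Ruiz.
Among Farouk, Tran and Marchetti, by terms served (lower first) (reversed rule for this group): Farouk and Tran (5 terms) before Marchetti (10 terms).
Among Farouk and Tran, alphabetically by surname: Farouk before Tran.
Order: Johansson, Yilmaz, Quinn, Espinoza, Ruiz, Farouk, Tran, Marchetti.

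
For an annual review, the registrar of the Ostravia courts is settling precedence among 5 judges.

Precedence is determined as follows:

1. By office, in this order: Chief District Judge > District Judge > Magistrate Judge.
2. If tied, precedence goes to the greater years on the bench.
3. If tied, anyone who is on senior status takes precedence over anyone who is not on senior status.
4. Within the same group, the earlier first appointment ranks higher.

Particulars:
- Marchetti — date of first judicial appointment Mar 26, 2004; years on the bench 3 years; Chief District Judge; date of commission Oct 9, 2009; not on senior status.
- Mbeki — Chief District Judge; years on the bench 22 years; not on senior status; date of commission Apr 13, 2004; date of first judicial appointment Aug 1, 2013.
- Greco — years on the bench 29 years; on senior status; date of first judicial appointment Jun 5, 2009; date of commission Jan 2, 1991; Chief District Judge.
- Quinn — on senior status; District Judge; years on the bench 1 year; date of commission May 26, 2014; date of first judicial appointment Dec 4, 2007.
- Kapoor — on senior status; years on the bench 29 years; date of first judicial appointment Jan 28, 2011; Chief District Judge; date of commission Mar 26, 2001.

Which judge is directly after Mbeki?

By office: Greco, Kapoor, Mbeki and Marchetti (Chief District Judge); then Quinn (District Judge).
Among Greco, Kapoor, Mbeki and Marchetti, by years on the bench (higher first): Greco and Kapoor (29 years) before Mbeki (22 years) before Marchetti (3 years).
Greco and Kapoor are each on senior status, so the next rule applies.
Among Greco and Kapoor, by date of first judicial appointment (earlier first): Greco (Jun 5, 2009) before Kapoor (Jan 28, 2011).
Order: Greco, Kapoor, Mbeki, Marchetti, Quinn.

Marchetti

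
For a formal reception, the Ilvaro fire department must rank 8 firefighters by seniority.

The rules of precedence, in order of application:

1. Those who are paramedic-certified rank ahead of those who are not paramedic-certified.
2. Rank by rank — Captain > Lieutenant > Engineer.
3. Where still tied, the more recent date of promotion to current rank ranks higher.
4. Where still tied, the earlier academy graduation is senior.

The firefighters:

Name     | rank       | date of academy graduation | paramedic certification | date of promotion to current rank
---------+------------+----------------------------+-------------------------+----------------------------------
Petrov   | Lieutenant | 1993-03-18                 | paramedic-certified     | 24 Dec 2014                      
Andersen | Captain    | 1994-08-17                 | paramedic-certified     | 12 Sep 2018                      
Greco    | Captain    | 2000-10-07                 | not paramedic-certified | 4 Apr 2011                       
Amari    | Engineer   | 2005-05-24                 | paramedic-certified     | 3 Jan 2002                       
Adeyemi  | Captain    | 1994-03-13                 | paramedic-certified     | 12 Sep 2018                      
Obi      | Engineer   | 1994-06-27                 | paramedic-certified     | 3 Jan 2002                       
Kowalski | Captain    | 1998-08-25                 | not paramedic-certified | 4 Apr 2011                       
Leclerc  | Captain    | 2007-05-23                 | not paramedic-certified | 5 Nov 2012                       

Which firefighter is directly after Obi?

Amari

By the first rule: Adeyemi, Andersen, Petrov, Obi and Amari (each paramedic-certified); then Leclerc, Kowalski and Greco (each not paramedic-certified).
Among Adeyemi, Andersen, Petrov, Obi and Amari, by rank: Adeyemi and Andersen (Captain) before Petrov (Lieutenant) before Obi and Amari (Engineer).
Adeyemi and Andersen both have date of promotion to current rank 12 Sep 2018, so the next rule applies.
Among Adeyemi and Andersen, by date of academy graduation (earlier first): Adeyemi (1994-03-13) before Andersen (1994-08-17).
Obi and Amari both have date of promotion to current rank 3 Jan 2002, so the next rule applies.
Among Obi and Amari, by date of academy graduation (earlier first): Obi (1994-06-27) before Amari (2005-05-24).
Leclerc, Kowalski and Greco are each Captain, so the next rule applies.
Among Leclerc, Kowalski and Greco, by date of promotion to current rank (later first): Leclerc (5 Nov 2012) before Kowalski and Greco (4 Apr 2011).
Among Kowalski and Greco, by date of academy graduation (earlier first): Kowalski (1998-08-25) before Greco (2000-10-07).
Order: Adeyemi, Andersen, Petrov, Obi, Amari, Leclerc, Kowalski, Greco.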